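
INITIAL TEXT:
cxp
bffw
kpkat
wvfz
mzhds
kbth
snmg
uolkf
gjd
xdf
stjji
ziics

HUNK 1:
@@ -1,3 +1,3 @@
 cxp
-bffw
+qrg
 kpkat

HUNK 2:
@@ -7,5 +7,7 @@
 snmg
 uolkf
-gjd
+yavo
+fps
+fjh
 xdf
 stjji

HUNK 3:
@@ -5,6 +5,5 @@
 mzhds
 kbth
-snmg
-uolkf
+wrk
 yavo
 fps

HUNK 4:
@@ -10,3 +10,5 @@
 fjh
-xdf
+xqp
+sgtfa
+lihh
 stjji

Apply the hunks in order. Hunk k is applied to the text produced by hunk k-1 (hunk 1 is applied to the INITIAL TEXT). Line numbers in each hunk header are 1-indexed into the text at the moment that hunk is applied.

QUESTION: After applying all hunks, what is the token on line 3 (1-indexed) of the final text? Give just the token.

Hunk 1: at line 1 remove [bffw] add [qrg] -> 12 lines: cxp qrg kpkat wvfz mzhds kbth snmg uolkf gjd xdf stjji ziics
Hunk 2: at line 7 remove [gjd] add [yavo,fps,fjh] -> 14 lines: cxp qrg kpkat wvfz mzhds kbth snmg uolkf yavo fps fjh xdf stjji ziics
Hunk 3: at line 5 remove [snmg,uolkf] add [wrk] -> 13 lines: cxp qrg kpkat wvfz mzhds kbth wrk yavo fps fjh xdf stjji ziics
Hunk 4: at line 10 remove [xdf] add [xqp,sgtfa,lihh] -> 15 lines: cxp qrg kpkat wvfz mzhds kbth wrk yavo fps fjh xqp sgtfa lihh stjji ziics
Final line 3: kpkat

Answer: kpkat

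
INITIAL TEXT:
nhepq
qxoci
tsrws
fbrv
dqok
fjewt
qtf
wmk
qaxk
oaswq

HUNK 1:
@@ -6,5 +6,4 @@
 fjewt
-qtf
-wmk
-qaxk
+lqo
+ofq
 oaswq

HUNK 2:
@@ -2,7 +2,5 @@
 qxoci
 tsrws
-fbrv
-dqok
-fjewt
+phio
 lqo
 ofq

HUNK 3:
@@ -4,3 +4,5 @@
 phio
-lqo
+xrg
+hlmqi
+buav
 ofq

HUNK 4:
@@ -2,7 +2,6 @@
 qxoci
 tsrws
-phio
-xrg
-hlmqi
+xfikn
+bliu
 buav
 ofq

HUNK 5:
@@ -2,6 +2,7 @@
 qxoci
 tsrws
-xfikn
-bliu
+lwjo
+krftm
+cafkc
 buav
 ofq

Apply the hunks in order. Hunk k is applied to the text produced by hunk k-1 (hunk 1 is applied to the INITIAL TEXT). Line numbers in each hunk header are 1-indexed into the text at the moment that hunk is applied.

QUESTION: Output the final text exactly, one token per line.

Hunk 1: at line 6 remove [qtf,wmk,qaxk] add [lqo,ofq] -> 9 lines: nhepq qxoci tsrws fbrv dqok fjewt lqo ofq oaswq
Hunk 2: at line 2 remove [fbrv,dqok,fjewt] add [phio] -> 7 lines: nhepq qxoci tsrws phio lqo ofq oaswq
Hunk 3: at line 4 remove [lqo] add [xrg,hlmqi,buav] -> 9 lines: nhepq qxoci tsrws phio xrg hlmqi buav ofq oaswq
Hunk 4: at line 2 remove [phio,xrg,hlmqi] add [xfikn,bliu] -> 8 lines: nhepq qxoci tsrws xfikn bliu buav ofq oaswq
Hunk 5: at line 2 remove [xfikn,bliu] add [lwjo,krftm,cafkc] -> 9 lines: nhepq qxoci tsrws lwjo krftm cafkc buav ofq oaswq

Answer: nhepq
qxoci
tsrws
lwjo
krftm
cafkc
buav
ofq
oaswq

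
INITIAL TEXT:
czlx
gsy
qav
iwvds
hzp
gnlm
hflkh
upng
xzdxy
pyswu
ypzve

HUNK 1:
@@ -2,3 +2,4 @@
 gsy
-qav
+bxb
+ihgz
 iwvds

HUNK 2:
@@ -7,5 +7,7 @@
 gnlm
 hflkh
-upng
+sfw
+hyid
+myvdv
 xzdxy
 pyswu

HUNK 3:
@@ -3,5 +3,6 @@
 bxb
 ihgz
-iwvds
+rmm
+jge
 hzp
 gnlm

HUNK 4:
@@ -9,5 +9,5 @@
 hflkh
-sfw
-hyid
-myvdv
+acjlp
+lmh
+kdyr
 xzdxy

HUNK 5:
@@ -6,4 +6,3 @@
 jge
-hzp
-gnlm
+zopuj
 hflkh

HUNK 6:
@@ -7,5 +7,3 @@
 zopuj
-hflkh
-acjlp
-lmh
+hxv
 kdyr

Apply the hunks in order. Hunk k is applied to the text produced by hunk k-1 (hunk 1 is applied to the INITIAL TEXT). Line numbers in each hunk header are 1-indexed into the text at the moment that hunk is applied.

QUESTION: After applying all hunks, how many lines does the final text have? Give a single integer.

Answer: 12

Derivation:
Hunk 1: at line 2 remove [qav] add [bxb,ihgz] -> 12 lines: czlx gsy bxb ihgz iwvds hzp gnlm hflkh upng xzdxy pyswu ypzve
Hunk 2: at line 7 remove [upng] add [sfw,hyid,myvdv] -> 14 lines: czlx gsy bxb ihgz iwvds hzp gnlm hflkh sfw hyid myvdv xzdxy pyswu ypzve
Hunk 3: at line 3 remove [iwvds] add [rmm,jge] -> 15 lines: czlx gsy bxb ihgz rmm jge hzp gnlm hflkh sfw hyid myvdv xzdxy pyswu ypzve
Hunk 4: at line 9 remove [sfw,hyid,myvdv] add [acjlp,lmh,kdyr] -> 15 lines: czlx gsy bxb ihgz rmm jge hzp gnlm hflkh acjlp lmh kdyr xzdxy pyswu ypzve
Hunk 5: at line 6 remove [hzp,gnlm] add [zopuj] -> 14 lines: czlx gsy bxb ihgz rmm jge zopuj hflkh acjlp lmh kdyr xzdxy pyswu ypzve
Hunk 6: at line 7 remove [hflkh,acjlp,lmh] add [hxv] -> 12 lines: czlx gsy bxb ihgz rmm jge zopuj hxv kdyr xzdxy pyswu ypzve
Final line count: 12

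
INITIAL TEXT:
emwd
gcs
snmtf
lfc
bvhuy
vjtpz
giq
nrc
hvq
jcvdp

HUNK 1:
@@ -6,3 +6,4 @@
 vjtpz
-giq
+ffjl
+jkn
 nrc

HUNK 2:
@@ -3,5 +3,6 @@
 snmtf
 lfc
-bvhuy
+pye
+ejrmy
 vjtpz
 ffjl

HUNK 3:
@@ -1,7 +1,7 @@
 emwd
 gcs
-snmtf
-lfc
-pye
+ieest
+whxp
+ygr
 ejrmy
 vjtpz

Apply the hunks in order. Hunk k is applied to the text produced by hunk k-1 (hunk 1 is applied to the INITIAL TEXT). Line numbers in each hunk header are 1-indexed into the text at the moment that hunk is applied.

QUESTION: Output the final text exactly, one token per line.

Answer: emwd
gcs
ieest
whxp
ygr
ejrmy
vjtpz
ffjl
jkn
nrc
hvq
jcvdp

Derivation:
Hunk 1: at line 6 remove [giq] add [ffjl,jkn] -> 11 lines: emwd gcs snmtf lfc bvhuy vjtpz ffjl jkn nrc hvq jcvdp
Hunk 2: at line 3 remove [bvhuy] add [pye,ejrmy] -> 12 lines: emwd gcs snmtf lfc pye ejrmy vjtpz ffjl jkn nrc hvq jcvdp
Hunk 3: at line 1 remove [snmtf,lfc,pye] add [ieest,whxp,ygr] -> 12 lines: emwd gcs ieest whxp ygr ejrmy vjtpz ffjl jkn nrc hvq jcvdp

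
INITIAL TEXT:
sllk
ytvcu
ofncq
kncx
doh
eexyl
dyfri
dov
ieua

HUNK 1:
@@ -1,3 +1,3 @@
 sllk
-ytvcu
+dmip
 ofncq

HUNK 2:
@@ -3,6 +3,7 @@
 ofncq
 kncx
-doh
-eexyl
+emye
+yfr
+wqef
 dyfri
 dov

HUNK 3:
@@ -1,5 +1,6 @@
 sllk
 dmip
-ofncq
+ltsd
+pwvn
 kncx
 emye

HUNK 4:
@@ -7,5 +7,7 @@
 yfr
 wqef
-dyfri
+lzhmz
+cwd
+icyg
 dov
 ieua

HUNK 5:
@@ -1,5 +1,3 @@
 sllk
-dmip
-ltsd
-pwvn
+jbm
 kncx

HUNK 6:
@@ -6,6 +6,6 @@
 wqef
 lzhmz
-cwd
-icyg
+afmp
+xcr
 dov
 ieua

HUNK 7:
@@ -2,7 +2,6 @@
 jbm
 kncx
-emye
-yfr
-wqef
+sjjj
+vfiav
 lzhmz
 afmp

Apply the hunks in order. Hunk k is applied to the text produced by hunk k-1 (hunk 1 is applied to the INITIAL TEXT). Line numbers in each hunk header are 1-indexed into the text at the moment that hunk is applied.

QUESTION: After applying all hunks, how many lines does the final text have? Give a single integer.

Hunk 1: at line 1 remove [ytvcu] add [dmip] -> 9 lines: sllk dmip ofncq kncx doh eexyl dyfri dov ieua
Hunk 2: at line 3 remove [doh,eexyl] add [emye,yfr,wqef] -> 10 lines: sllk dmip ofncq kncx emye yfr wqef dyfri dov ieua
Hunk 3: at line 1 remove [ofncq] add [ltsd,pwvn] -> 11 lines: sllk dmip ltsd pwvn kncx emye yfr wqef dyfri dov ieua
Hunk 4: at line 7 remove [dyfri] add [lzhmz,cwd,icyg] -> 13 lines: sllk dmip ltsd pwvn kncx emye yfr wqef lzhmz cwd icyg dov ieua
Hunk 5: at line 1 remove [dmip,ltsd,pwvn] add [jbm] -> 11 lines: sllk jbm kncx emye yfr wqef lzhmz cwd icyg dov ieua
Hunk 6: at line 6 remove [cwd,icyg] add [afmp,xcr] -> 11 lines: sllk jbm kncx emye yfr wqef lzhmz afmp xcr dov ieua
Hunk 7: at line 2 remove [emye,yfr,wqef] add [sjjj,vfiav] -> 10 lines: sllk jbm kncx sjjj vfiav lzhmz afmp xcr dov ieua
Final line count: 10

Answer: 10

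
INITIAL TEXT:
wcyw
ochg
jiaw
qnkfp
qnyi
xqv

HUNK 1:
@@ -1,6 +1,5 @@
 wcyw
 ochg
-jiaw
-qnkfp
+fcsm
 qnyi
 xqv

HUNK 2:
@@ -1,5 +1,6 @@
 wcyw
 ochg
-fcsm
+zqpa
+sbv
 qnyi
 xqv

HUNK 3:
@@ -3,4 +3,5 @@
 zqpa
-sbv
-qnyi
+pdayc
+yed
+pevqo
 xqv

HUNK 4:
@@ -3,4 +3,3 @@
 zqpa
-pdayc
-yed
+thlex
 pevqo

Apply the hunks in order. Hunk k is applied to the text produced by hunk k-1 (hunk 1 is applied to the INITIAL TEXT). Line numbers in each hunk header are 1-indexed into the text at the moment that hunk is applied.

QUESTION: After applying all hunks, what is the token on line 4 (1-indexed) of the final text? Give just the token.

Hunk 1: at line 1 remove [jiaw,qnkfp] add [fcsm] -> 5 lines: wcyw ochg fcsm qnyi xqv
Hunk 2: at line 1 remove [fcsm] add [zqpa,sbv] -> 6 lines: wcyw ochg zqpa sbv qnyi xqv
Hunk 3: at line 3 remove [sbv,qnyi] add [pdayc,yed,pevqo] -> 7 lines: wcyw ochg zqpa pdayc yed pevqo xqv
Hunk 4: at line 3 remove [pdayc,yed] add [thlex] -> 6 lines: wcyw ochg zqpa thlex pevqo xqv
Final line 4: thlex

Answer: thlex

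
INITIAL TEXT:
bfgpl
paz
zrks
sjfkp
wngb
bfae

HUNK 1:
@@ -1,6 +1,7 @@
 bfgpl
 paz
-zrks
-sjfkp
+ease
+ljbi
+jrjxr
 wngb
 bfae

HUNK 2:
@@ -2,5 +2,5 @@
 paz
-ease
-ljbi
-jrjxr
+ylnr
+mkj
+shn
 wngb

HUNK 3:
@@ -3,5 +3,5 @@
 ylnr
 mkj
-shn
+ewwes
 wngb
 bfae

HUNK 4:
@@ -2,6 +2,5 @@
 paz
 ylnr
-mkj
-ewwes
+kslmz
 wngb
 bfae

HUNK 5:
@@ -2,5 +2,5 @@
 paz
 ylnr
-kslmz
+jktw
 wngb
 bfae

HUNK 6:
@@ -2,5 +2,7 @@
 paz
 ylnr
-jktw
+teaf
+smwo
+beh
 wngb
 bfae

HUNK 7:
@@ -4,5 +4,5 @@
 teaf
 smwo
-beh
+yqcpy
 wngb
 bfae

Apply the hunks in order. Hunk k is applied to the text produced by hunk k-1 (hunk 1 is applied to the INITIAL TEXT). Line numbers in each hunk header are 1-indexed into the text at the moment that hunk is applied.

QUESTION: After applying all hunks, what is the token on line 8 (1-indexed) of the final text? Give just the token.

Answer: bfae

Derivation:
Hunk 1: at line 1 remove [zrks,sjfkp] add [ease,ljbi,jrjxr] -> 7 lines: bfgpl paz ease ljbi jrjxr wngb bfae
Hunk 2: at line 2 remove [ease,ljbi,jrjxr] add [ylnr,mkj,shn] -> 7 lines: bfgpl paz ylnr mkj shn wngb bfae
Hunk 3: at line 3 remove [shn] add [ewwes] -> 7 lines: bfgpl paz ylnr mkj ewwes wngb bfae
Hunk 4: at line 2 remove [mkj,ewwes] add [kslmz] -> 6 lines: bfgpl paz ylnr kslmz wngb bfae
Hunk 5: at line 2 remove [kslmz] add [jktw] -> 6 lines: bfgpl paz ylnr jktw wngb bfae
Hunk 6: at line 2 remove [jktw] add [teaf,smwo,beh] -> 8 lines: bfgpl paz ylnr teaf smwo beh wngb bfae
Hunk 7: at line 4 remove [beh] add [yqcpy] -> 8 lines: bfgpl paz ylnr teaf smwo yqcpy wngb bfae
Final line 8: bfae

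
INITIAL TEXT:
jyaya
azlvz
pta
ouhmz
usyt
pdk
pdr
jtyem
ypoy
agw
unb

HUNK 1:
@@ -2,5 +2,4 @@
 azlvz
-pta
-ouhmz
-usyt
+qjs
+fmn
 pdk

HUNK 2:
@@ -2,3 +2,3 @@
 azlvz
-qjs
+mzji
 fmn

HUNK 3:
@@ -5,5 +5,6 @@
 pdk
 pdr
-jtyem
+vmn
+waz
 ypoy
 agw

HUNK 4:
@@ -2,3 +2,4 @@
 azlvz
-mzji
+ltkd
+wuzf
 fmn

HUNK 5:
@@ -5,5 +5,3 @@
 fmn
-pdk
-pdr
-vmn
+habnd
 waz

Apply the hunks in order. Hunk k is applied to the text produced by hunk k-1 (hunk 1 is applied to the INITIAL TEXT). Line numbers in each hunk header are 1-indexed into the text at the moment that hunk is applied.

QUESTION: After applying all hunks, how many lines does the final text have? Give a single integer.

Hunk 1: at line 2 remove [pta,ouhmz,usyt] add [qjs,fmn] -> 10 lines: jyaya azlvz qjs fmn pdk pdr jtyem ypoy agw unb
Hunk 2: at line 2 remove [qjs] add [mzji] -> 10 lines: jyaya azlvz mzji fmn pdk pdr jtyem ypoy agw unb
Hunk 3: at line 5 remove [jtyem] add [vmn,waz] -> 11 lines: jyaya azlvz mzji fmn pdk pdr vmn waz ypoy agw unb
Hunk 4: at line 2 remove [mzji] add [ltkd,wuzf] -> 12 lines: jyaya azlvz ltkd wuzf fmn pdk pdr vmn waz ypoy agw unb
Hunk 5: at line 5 remove [pdk,pdr,vmn] add [habnd] -> 10 lines: jyaya azlvz ltkd wuzf fmn habnd waz ypoy agw unb
Final line count: 10

Answer: 10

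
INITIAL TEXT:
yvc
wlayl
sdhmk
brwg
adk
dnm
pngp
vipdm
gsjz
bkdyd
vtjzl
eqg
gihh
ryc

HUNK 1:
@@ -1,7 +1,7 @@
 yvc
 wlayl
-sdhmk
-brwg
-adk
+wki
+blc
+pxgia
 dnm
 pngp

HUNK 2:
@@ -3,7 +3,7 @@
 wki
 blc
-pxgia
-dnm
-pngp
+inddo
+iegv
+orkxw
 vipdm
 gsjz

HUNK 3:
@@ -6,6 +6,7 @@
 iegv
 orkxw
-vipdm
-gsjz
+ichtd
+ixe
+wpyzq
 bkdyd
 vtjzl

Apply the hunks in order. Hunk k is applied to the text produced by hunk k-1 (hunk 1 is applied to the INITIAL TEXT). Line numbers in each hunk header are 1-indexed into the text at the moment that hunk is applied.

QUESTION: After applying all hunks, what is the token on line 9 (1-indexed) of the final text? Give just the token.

Answer: ixe

Derivation:
Hunk 1: at line 1 remove [sdhmk,brwg,adk] add [wki,blc,pxgia] -> 14 lines: yvc wlayl wki blc pxgia dnm pngp vipdm gsjz bkdyd vtjzl eqg gihh ryc
Hunk 2: at line 3 remove [pxgia,dnm,pngp] add [inddo,iegv,orkxw] -> 14 lines: yvc wlayl wki blc inddo iegv orkxw vipdm gsjz bkdyd vtjzl eqg gihh ryc
Hunk 3: at line 6 remove [vipdm,gsjz] add [ichtd,ixe,wpyzq] -> 15 lines: yvc wlayl wki blc inddo iegv orkxw ichtd ixe wpyzq bkdyd vtjzl eqg gihh ryc
Final line 9: ixe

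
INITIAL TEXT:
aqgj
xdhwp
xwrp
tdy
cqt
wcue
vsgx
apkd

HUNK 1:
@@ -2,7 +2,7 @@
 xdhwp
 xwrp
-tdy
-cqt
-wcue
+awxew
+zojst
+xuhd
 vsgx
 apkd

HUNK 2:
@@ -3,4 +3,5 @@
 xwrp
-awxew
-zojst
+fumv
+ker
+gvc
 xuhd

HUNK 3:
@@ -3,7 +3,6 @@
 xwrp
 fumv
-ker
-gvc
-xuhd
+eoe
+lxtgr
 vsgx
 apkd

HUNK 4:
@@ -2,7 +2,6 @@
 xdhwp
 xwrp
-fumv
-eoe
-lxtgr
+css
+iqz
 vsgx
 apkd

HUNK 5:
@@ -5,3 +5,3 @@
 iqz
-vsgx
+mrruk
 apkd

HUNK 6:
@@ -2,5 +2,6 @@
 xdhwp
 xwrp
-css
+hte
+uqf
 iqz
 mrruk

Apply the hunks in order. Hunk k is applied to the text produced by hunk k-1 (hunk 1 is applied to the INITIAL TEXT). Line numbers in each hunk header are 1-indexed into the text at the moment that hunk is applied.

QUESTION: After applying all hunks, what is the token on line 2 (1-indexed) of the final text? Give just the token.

Answer: xdhwp

Derivation:
Hunk 1: at line 2 remove [tdy,cqt,wcue] add [awxew,zojst,xuhd] -> 8 lines: aqgj xdhwp xwrp awxew zojst xuhd vsgx apkd
Hunk 2: at line 3 remove [awxew,zojst] add [fumv,ker,gvc] -> 9 lines: aqgj xdhwp xwrp fumv ker gvc xuhd vsgx apkd
Hunk 3: at line 3 remove [ker,gvc,xuhd] add [eoe,lxtgr] -> 8 lines: aqgj xdhwp xwrp fumv eoe lxtgr vsgx apkd
Hunk 4: at line 2 remove [fumv,eoe,lxtgr] add [css,iqz] -> 7 lines: aqgj xdhwp xwrp css iqz vsgx apkd
Hunk 5: at line 5 remove [vsgx] add [mrruk] -> 7 lines: aqgj xdhwp xwrp css iqz mrruk apkd
Hunk 6: at line 2 remove [css] add [hte,uqf] -> 8 lines: aqgj xdhwp xwrp hte uqf iqz mrruk apkd
Final line 2: xdhwp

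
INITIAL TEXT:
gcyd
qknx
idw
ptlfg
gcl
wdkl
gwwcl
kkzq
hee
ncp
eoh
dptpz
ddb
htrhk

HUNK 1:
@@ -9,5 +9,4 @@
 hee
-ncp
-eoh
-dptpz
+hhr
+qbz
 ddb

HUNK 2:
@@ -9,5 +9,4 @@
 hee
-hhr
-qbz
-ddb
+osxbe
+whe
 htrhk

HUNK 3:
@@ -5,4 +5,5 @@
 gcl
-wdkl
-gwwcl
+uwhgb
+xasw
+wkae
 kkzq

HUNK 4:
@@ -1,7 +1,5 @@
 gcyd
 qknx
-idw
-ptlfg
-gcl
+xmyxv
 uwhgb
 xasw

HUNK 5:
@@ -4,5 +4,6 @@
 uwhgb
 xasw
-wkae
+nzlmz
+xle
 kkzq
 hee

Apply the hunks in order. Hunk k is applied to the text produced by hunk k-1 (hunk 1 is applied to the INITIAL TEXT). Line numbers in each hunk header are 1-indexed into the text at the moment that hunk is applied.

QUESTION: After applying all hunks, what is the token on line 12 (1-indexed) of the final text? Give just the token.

Hunk 1: at line 9 remove [ncp,eoh,dptpz] add [hhr,qbz] -> 13 lines: gcyd qknx idw ptlfg gcl wdkl gwwcl kkzq hee hhr qbz ddb htrhk
Hunk 2: at line 9 remove [hhr,qbz,ddb] add [osxbe,whe] -> 12 lines: gcyd qknx idw ptlfg gcl wdkl gwwcl kkzq hee osxbe whe htrhk
Hunk 3: at line 5 remove [wdkl,gwwcl] add [uwhgb,xasw,wkae] -> 13 lines: gcyd qknx idw ptlfg gcl uwhgb xasw wkae kkzq hee osxbe whe htrhk
Hunk 4: at line 1 remove [idw,ptlfg,gcl] add [xmyxv] -> 11 lines: gcyd qknx xmyxv uwhgb xasw wkae kkzq hee osxbe whe htrhk
Hunk 5: at line 4 remove [wkae] add [nzlmz,xle] -> 12 lines: gcyd qknx xmyxv uwhgb xasw nzlmz xle kkzq hee osxbe whe htrhk
Final line 12: htrhk

Answer: htrhk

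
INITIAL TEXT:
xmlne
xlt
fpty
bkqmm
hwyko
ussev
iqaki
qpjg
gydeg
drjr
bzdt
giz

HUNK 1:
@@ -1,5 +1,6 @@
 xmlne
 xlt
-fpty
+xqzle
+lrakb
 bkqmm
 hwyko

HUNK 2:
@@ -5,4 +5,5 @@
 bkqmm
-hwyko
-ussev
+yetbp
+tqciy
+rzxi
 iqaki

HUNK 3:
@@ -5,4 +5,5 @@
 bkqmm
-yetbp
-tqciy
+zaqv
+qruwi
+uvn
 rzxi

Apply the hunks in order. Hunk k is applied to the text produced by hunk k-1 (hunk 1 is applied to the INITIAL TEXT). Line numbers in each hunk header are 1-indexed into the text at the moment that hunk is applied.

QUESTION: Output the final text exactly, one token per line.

Answer: xmlne
xlt
xqzle
lrakb
bkqmm
zaqv
qruwi
uvn
rzxi
iqaki
qpjg
gydeg
drjr
bzdt
giz

Derivation:
Hunk 1: at line 1 remove [fpty] add [xqzle,lrakb] -> 13 lines: xmlne xlt xqzle lrakb bkqmm hwyko ussev iqaki qpjg gydeg drjr bzdt giz
Hunk 2: at line 5 remove [hwyko,ussev] add [yetbp,tqciy,rzxi] -> 14 lines: xmlne xlt xqzle lrakb bkqmm yetbp tqciy rzxi iqaki qpjg gydeg drjr bzdt giz
Hunk 3: at line 5 remove [yetbp,tqciy] add [zaqv,qruwi,uvn] -> 15 lines: xmlne xlt xqzle lrakb bkqmm zaqv qruwi uvn rzxi iqaki qpjg gydeg drjr bzdt giz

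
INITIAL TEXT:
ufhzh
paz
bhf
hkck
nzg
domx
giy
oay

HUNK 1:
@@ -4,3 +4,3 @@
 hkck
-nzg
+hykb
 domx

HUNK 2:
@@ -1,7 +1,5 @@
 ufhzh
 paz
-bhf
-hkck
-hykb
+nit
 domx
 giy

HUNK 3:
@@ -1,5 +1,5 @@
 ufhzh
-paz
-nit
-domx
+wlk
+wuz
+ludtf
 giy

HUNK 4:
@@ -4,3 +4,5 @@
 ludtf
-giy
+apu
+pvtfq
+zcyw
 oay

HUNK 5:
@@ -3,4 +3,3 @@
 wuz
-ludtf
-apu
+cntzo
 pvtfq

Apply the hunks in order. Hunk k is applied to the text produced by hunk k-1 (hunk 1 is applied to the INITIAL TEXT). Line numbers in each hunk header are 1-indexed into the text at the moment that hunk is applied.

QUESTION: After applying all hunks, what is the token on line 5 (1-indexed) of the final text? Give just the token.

Hunk 1: at line 4 remove [nzg] add [hykb] -> 8 lines: ufhzh paz bhf hkck hykb domx giy oay
Hunk 2: at line 1 remove [bhf,hkck,hykb] add [nit] -> 6 lines: ufhzh paz nit domx giy oay
Hunk 3: at line 1 remove [paz,nit,domx] add [wlk,wuz,ludtf] -> 6 lines: ufhzh wlk wuz ludtf giy oay
Hunk 4: at line 4 remove [giy] add [apu,pvtfq,zcyw] -> 8 lines: ufhzh wlk wuz ludtf apu pvtfq zcyw oay
Hunk 5: at line 3 remove [ludtf,apu] add [cntzo] -> 7 lines: ufhzh wlk wuz cntzo pvtfq zcyw oay
Final line 5: pvtfq

Answer: pvtfq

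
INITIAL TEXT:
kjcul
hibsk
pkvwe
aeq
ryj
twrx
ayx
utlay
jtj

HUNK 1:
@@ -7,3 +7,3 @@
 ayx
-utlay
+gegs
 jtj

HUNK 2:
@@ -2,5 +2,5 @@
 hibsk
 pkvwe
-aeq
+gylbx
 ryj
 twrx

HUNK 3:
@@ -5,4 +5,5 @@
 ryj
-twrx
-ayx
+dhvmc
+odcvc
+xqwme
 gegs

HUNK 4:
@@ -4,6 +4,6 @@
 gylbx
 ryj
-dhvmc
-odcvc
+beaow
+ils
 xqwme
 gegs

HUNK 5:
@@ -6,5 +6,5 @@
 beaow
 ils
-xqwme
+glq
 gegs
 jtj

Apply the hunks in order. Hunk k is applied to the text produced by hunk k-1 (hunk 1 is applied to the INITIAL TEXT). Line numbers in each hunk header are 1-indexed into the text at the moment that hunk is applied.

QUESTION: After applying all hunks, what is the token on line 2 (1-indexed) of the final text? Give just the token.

Hunk 1: at line 7 remove [utlay] add [gegs] -> 9 lines: kjcul hibsk pkvwe aeq ryj twrx ayx gegs jtj
Hunk 2: at line 2 remove [aeq] add [gylbx] -> 9 lines: kjcul hibsk pkvwe gylbx ryj twrx ayx gegs jtj
Hunk 3: at line 5 remove [twrx,ayx] add [dhvmc,odcvc,xqwme] -> 10 lines: kjcul hibsk pkvwe gylbx ryj dhvmc odcvc xqwme gegs jtj
Hunk 4: at line 4 remove [dhvmc,odcvc] add [beaow,ils] -> 10 lines: kjcul hibsk pkvwe gylbx ryj beaow ils xqwme gegs jtj
Hunk 5: at line 6 remove [xqwme] add [glq] -> 10 lines: kjcul hibsk pkvwe gylbx ryj beaow ils glq gegs jtj
Final line 2: hibsk

Answer: hibsk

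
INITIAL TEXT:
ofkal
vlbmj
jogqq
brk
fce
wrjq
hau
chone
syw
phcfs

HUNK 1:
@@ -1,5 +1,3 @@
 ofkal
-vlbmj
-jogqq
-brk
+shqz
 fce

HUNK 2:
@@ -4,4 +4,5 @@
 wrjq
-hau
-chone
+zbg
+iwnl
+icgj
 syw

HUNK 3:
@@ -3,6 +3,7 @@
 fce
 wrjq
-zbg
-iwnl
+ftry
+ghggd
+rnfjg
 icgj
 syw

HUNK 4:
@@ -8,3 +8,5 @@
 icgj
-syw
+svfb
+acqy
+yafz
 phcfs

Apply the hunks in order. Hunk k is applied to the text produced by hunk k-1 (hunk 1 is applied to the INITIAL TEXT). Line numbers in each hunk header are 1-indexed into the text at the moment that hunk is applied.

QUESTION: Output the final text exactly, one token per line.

Hunk 1: at line 1 remove [vlbmj,jogqq,brk] add [shqz] -> 8 lines: ofkal shqz fce wrjq hau chone syw phcfs
Hunk 2: at line 4 remove [hau,chone] add [zbg,iwnl,icgj] -> 9 lines: ofkal shqz fce wrjq zbg iwnl icgj syw phcfs
Hunk 3: at line 3 remove [zbg,iwnl] add [ftry,ghggd,rnfjg] -> 10 lines: ofkal shqz fce wrjq ftry ghggd rnfjg icgj syw phcfs
Hunk 4: at line 8 remove [syw] add [svfb,acqy,yafz] -> 12 lines: ofkal shqz fce wrjq ftry ghggd rnfjg icgj svfb acqy yafz phcfs

Answer: ofkal
shqz
fce
wrjq
ftry
ghggd
rnfjg
icgj
svfb
acqy
yafz
phcfs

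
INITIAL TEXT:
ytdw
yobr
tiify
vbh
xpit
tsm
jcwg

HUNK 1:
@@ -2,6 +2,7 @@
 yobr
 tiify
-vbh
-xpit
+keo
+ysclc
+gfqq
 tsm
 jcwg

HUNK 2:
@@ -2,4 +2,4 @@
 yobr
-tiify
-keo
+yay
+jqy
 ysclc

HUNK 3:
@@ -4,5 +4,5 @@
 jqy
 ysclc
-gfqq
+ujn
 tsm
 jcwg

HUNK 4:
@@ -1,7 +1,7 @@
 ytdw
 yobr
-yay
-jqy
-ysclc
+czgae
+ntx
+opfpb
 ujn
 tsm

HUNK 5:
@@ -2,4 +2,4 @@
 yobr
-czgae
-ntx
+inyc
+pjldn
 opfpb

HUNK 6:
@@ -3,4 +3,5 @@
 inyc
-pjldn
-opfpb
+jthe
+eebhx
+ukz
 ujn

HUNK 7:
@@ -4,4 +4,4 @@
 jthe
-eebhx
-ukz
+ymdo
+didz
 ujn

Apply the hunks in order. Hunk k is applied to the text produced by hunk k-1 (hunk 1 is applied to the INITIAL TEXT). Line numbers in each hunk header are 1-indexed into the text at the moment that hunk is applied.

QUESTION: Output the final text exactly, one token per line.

Answer: ytdw
yobr
inyc
jthe
ymdo
didz
ujn
tsm
jcwg

Derivation:
Hunk 1: at line 2 remove [vbh,xpit] add [keo,ysclc,gfqq] -> 8 lines: ytdw yobr tiify keo ysclc gfqq tsm jcwg
Hunk 2: at line 2 remove [tiify,keo] add [yay,jqy] -> 8 lines: ytdw yobr yay jqy ysclc gfqq tsm jcwg
Hunk 3: at line 4 remove [gfqq] add [ujn] -> 8 lines: ytdw yobr yay jqy ysclc ujn tsm jcwg
Hunk 4: at line 1 remove [yay,jqy,ysclc] add [czgae,ntx,opfpb] -> 8 lines: ytdw yobr czgae ntx opfpb ujn tsm jcwg
Hunk 5: at line 2 remove [czgae,ntx] add [inyc,pjldn] -> 8 lines: ytdw yobr inyc pjldn opfpb ujn tsm jcwg
Hunk 6: at line 3 remove [pjldn,opfpb] add [jthe,eebhx,ukz] -> 9 lines: ytdw yobr inyc jthe eebhx ukz ujn tsm jcwg
Hunk 7: at line 4 remove [eebhx,ukz] add [ymdo,didz] -> 9 lines: ytdw yobr inyc jthe ymdo didz ujn tsm jcwg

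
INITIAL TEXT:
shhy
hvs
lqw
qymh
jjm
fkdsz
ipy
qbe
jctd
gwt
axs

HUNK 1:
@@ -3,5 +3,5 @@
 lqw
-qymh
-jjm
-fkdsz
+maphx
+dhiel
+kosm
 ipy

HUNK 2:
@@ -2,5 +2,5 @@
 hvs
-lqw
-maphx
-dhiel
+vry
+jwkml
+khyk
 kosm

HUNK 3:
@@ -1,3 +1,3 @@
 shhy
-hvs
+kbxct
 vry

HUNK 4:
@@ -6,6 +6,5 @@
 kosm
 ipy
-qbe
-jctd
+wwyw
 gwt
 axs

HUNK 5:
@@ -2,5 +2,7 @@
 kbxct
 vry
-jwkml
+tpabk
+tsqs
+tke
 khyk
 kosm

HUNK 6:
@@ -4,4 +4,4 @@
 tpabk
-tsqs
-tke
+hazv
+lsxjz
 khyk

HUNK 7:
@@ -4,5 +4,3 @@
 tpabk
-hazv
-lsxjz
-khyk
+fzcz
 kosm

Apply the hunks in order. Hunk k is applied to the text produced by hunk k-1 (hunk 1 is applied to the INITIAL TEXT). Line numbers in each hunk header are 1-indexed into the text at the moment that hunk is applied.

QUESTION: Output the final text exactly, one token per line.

Answer: shhy
kbxct
vry
tpabk
fzcz
kosm
ipy
wwyw
gwt
axs

Derivation:
Hunk 1: at line 3 remove [qymh,jjm,fkdsz] add [maphx,dhiel,kosm] -> 11 lines: shhy hvs lqw maphx dhiel kosm ipy qbe jctd gwt axs
Hunk 2: at line 2 remove [lqw,maphx,dhiel] add [vry,jwkml,khyk] -> 11 lines: shhy hvs vry jwkml khyk kosm ipy qbe jctd gwt axs
Hunk 3: at line 1 remove [hvs] add [kbxct] -> 11 lines: shhy kbxct vry jwkml khyk kosm ipy qbe jctd gwt axs
Hunk 4: at line 6 remove [qbe,jctd] add [wwyw] -> 10 lines: shhy kbxct vry jwkml khyk kosm ipy wwyw gwt axs
Hunk 5: at line 2 remove [jwkml] add [tpabk,tsqs,tke] -> 12 lines: shhy kbxct vry tpabk tsqs tke khyk kosm ipy wwyw gwt axs
Hunk 6: at line 4 remove [tsqs,tke] add [hazv,lsxjz] -> 12 lines: shhy kbxct vry tpabk hazv lsxjz khyk kosm ipy wwyw gwt axs
Hunk 7: at line 4 remove [hazv,lsxjz,khyk] add [fzcz] -> 10 lines: shhy kbxct vry tpabk fzcz kosm ipy wwyw gwt axs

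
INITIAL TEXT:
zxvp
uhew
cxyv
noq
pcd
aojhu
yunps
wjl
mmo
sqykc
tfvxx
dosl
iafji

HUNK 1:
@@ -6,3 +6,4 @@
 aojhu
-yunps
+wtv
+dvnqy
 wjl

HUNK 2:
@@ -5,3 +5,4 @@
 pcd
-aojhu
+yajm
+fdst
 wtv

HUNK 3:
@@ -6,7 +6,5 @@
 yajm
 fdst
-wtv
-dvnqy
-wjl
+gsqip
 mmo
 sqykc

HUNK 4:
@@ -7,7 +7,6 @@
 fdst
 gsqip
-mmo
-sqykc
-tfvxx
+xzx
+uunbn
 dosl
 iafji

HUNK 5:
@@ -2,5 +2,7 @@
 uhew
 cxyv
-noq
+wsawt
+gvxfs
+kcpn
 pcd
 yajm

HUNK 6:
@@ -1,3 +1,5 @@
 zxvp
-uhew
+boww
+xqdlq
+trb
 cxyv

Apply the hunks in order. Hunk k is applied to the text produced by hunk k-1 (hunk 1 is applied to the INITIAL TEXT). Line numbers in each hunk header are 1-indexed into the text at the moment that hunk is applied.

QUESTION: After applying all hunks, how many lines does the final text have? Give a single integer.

Answer: 16

Derivation:
Hunk 1: at line 6 remove [yunps] add [wtv,dvnqy] -> 14 lines: zxvp uhew cxyv noq pcd aojhu wtv dvnqy wjl mmo sqykc tfvxx dosl iafji
Hunk 2: at line 5 remove [aojhu] add [yajm,fdst] -> 15 lines: zxvp uhew cxyv noq pcd yajm fdst wtv dvnqy wjl mmo sqykc tfvxx dosl iafji
Hunk 3: at line 6 remove [wtv,dvnqy,wjl] add [gsqip] -> 13 lines: zxvp uhew cxyv noq pcd yajm fdst gsqip mmo sqykc tfvxx dosl iafji
Hunk 4: at line 7 remove [mmo,sqykc,tfvxx] add [xzx,uunbn] -> 12 lines: zxvp uhew cxyv noq pcd yajm fdst gsqip xzx uunbn dosl iafji
Hunk 5: at line 2 remove [noq] add [wsawt,gvxfs,kcpn] -> 14 lines: zxvp uhew cxyv wsawt gvxfs kcpn pcd yajm fdst gsqip xzx uunbn dosl iafji
Hunk 6: at line 1 remove [uhew] add [boww,xqdlq,trb] -> 16 lines: zxvp boww xqdlq trb cxyv wsawt gvxfs kcpn pcd yajm fdst gsqip xzx uunbn dosl iafji
Final line count: 16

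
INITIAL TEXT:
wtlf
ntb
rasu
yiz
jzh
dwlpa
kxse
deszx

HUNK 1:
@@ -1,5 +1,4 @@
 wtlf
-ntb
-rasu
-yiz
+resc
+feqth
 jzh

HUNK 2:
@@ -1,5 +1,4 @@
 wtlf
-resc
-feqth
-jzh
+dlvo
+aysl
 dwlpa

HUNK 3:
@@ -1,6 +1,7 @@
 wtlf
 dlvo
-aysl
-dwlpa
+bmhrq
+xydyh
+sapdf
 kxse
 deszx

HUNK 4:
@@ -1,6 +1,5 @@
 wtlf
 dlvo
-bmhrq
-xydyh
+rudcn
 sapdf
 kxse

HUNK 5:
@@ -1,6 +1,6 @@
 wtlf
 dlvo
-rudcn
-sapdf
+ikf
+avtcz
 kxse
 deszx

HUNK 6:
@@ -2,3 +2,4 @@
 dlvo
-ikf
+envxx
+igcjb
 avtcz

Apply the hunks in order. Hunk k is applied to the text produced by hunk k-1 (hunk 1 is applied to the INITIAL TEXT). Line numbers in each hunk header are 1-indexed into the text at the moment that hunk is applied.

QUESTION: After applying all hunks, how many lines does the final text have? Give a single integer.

Hunk 1: at line 1 remove [ntb,rasu,yiz] add [resc,feqth] -> 7 lines: wtlf resc feqth jzh dwlpa kxse deszx
Hunk 2: at line 1 remove [resc,feqth,jzh] add [dlvo,aysl] -> 6 lines: wtlf dlvo aysl dwlpa kxse deszx
Hunk 3: at line 1 remove [aysl,dwlpa] add [bmhrq,xydyh,sapdf] -> 7 lines: wtlf dlvo bmhrq xydyh sapdf kxse deszx
Hunk 4: at line 1 remove [bmhrq,xydyh] add [rudcn] -> 6 lines: wtlf dlvo rudcn sapdf kxse deszx
Hunk 5: at line 1 remove [rudcn,sapdf] add [ikf,avtcz] -> 6 lines: wtlf dlvo ikf avtcz kxse deszx
Hunk 6: at line 2 remove [ikf] add [envxx,igcjb] -> 7 lines: wtlf dlvo envxx igcjb avtcz kxse deszx
Final line count: 7

Answer: 7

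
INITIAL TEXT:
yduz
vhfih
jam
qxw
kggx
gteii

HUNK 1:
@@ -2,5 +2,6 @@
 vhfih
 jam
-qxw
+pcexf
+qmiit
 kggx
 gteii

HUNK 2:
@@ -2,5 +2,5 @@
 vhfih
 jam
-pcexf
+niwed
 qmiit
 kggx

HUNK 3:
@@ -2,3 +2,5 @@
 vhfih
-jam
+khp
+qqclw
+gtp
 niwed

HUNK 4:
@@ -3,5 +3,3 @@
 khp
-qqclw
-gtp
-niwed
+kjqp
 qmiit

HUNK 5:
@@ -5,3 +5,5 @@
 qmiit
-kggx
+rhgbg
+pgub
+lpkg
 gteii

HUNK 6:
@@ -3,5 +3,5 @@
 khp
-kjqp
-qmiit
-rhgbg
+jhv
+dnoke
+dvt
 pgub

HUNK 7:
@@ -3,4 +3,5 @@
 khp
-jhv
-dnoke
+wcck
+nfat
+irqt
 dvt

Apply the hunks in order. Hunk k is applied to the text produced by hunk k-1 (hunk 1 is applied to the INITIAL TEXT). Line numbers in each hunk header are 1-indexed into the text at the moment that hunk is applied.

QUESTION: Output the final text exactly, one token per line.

Hunk 1: at line 2 remove [qxw] add [pcexf,qmiit] -> 7 lines: yduz vhfih jam pcexf qmiit kggx gteii
Hunk 2: at line 2 remove [pcexf] add [niwed] -> 7 lines: yduz vhfih jam niwed qmiit kggx gteii
Hunk 3: at line 2 remove [jam] add [khp,qqclw,gtp] -> 9 lines: yduz vhfih khp qqclw gtp niwed qmiit kggx gteii
Hunk 4: at line 3 remove [qqclw,gtp,niwed] add [kjqp] -> 7 lines: yduz vhfih khp kjqp qmiit kggx gteii
Hunk 5: at line 5 remove [kggx] add [rhgbg,pgub,lpkg] -> 9 lines: yduz vhfih khp kjqp qmiit rhgbg pgub lpkg gteii
Hunk 6: at line 3 remove [kjqp,qmiit,rhgbg] add [jhv,dnoke,dvt] -> 9 lines: yduz vhfih khp jhv dnoke dvt pgub lpkg gteii
Hunk 7: at line 3 remove [jhv,dnoke] add [wcck,nfat,irqt] -> 10 lines: yduz vhfih khp wcck nfat irqt dvt pgub lpkg gteii

Answer: yduz
vhfih
khp
wcck
nfat
irqt
dvt
pgub
lpkg
gteii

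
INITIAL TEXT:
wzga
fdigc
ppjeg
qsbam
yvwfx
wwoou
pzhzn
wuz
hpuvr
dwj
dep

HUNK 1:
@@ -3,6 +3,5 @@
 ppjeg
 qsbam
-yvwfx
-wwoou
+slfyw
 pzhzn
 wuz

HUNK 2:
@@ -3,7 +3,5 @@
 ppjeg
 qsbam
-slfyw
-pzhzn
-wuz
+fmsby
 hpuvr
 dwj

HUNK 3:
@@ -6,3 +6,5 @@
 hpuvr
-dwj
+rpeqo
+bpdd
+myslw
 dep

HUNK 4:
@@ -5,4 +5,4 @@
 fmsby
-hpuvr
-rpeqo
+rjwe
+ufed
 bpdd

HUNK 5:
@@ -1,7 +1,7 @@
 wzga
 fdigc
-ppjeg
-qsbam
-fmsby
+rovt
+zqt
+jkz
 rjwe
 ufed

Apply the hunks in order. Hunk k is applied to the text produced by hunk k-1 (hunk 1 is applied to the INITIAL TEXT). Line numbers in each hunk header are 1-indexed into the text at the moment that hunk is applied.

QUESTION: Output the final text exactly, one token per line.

Answer: wzga
fdigc
rovt
zqt
jkz
rjwe
ufed
bpdd
myslw
dep

Derivation:
Hunk 1: at line 3 remove [yvwfx,wwoou] add [slfyw] -> 10 lines: wzga fdigc ppjeg qsbam slfyw pzhzn wuz hpuvr dwj dep
Hunk 2: at line 3 remove [slfyw,pzhzn,wuz] add [fmsby] -> 8 lines: wzga fdigc ppjeg qsbam fmsby hpuvr dwj dep
Hunk 3: at line 6 remove [dwj] add [rpeqo,bpdd,myslw] -> 10 lines: wzga fdigc ppjeg qsbam fmsby hpuvr rpeqo bpdd myslw dep
Hunk 4: at line 5 remove [hpuvr,rpeqo] add [rjwe,ufed] -> 10 lines: wzga fdigc ppjeg qsbam fmsby rjwe ufed bpdd myslw dep
Hunk 5: at line 1 remove [ppjeg,qsbam,fmsby] add [rovt,zqt,jkz] -> 10 lines: wzga fdigc rovt zqt jkz rjwe ufed bpdd myslw dep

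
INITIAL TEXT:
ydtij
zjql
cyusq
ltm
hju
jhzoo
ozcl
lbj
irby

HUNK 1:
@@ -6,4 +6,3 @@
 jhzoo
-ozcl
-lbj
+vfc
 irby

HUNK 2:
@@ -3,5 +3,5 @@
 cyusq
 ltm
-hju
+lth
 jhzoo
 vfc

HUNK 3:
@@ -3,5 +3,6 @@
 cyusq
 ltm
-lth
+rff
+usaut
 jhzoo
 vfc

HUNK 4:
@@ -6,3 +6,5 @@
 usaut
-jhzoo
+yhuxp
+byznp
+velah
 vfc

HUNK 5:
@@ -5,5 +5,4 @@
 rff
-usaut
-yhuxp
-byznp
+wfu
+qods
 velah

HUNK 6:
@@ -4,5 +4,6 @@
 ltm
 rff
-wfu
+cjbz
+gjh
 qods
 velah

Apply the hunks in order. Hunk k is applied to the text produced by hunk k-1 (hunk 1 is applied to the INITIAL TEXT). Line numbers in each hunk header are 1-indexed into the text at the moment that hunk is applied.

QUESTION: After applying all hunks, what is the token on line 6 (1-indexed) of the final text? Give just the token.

Answer: cjbz

Derivation:
Hunk 1: at line 6 remove [ozcl,lbj] add [vfc] -> 8 lines: ydtij zjql cyusq ltm hju jhzoo vfc irby
Hunk 2: at line 3 remove [hju] add [lth] -> 8 lines: ydtij zjql cyusq ltm lth jhzoo vfc irby
Hunk 3: at line 3 remove [lth] add [rff,usaut] -> 9 lines: ydtij zjql cyusq ltm rff usaut jhzoo vfc irby
Hunk 4: at line 6 remove [jhzoo] add [yhuxp,byznp,velah] -> 11 lines: ydtij zjql cyusq ltm rff usaut yhuxp byznp velah vfc irby
Hunk 5: at line 5 remove [usaut,yhuxp,byznp] add [wfu,qods] -> 10 lines: ydtij zjql cyusq ltm rff wfu qods velah vfc irby
Hunk 6: at line 4 remove [wfu] add [cjbz,gjh] -> 11 lines: ydtij zjql cyusq ltm rff cjbz gjh qods velah vfc irby
Final line 6: cjbz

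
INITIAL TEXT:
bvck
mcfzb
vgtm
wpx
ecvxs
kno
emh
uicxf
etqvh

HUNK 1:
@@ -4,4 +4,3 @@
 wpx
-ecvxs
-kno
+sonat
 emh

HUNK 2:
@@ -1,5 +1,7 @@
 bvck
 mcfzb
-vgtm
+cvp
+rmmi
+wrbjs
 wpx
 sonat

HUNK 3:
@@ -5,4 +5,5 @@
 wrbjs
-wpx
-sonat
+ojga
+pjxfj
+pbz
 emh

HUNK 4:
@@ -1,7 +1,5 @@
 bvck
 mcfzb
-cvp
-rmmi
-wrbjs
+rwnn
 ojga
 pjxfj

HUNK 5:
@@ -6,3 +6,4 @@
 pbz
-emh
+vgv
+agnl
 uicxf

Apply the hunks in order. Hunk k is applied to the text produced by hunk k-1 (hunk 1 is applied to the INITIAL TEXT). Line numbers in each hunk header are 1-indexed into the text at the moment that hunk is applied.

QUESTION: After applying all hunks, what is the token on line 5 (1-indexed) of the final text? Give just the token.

Answer: pjxfj

Derivation:
Hunk 1: at line 4 remove [ecvxs,kno] add [sonat] -> 8 lines: bvck mcfzb vgtm wpx sonat emh uicxf etqvh
Hunk 2: at line 1 remove [vgtm] add [cvp,rmmi,wrbjs] -> 10 lines: bvck mcfzb cvp rmmi wrbjs wpx sonat emh uicxf etqvh
Hunk 3: at line 5 remove [wpx,sonat] add [ojga,pjxfj,pbz] -> 11 lines: bvck mcfzb cvp rmmi wrbjs ojga pjxfj pbz emh uicxf etqvh
Hunk 4: at line 1 remove [cvp,rmmi,wrbjs] add [rwnn] -> 9 lines: bvck mcfzb rwnn ojga pjxfj pbz emh uicxf etqvh
Hunk 5: at line 6 remove [emh] add [vgv,agnl] -> 10 lines: bvck mcfzb rwnn ojga pjxfj pbz vgv agnl uicxf etqvh
Final line 5: pjxfj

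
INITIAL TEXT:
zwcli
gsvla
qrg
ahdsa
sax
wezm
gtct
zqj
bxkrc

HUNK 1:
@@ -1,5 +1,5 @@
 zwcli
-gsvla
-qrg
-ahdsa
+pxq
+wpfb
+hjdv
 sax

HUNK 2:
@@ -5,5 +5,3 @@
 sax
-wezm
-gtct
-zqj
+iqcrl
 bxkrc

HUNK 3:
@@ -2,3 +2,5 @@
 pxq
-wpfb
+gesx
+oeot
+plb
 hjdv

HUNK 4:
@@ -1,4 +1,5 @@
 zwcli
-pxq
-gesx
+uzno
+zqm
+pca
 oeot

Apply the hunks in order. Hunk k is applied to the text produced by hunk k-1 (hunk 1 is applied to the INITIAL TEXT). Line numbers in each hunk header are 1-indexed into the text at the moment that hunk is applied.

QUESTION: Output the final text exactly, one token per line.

Answer: zwcli
uzno
zqm
pca
oeot
plb
hjdv
sax
iqcrl
bxkrc

Derivation:
Hunk 1: at line 1 remove [gsvla,qrg,ahdsa] add [pxq,wpfb,hjdv] -> 9 lines: zwcli pxq wpfb hjdv sax wezm gtct zqj bxkrc
Hunk 2: at line 5 remove [wezm,gtct,zqj] add [iqcrl] -> 7 lines: zwcli pxq wpfb hjdv sax iqcrl bxkrc
Hunk 3: at line 2 remove [wpfb] add [gesx,oeot,plb] -> 9 lines: zwcli pxq gesx oeot plb hjdv sax iqcrl bxkrc
Hunk 4: at line 1 remove [pxq,gesx] add [uzno,zqm,pca] -> 10 lines: zwcli uzno zqm pca oeot plb hjdv sax iqcrl bxkrc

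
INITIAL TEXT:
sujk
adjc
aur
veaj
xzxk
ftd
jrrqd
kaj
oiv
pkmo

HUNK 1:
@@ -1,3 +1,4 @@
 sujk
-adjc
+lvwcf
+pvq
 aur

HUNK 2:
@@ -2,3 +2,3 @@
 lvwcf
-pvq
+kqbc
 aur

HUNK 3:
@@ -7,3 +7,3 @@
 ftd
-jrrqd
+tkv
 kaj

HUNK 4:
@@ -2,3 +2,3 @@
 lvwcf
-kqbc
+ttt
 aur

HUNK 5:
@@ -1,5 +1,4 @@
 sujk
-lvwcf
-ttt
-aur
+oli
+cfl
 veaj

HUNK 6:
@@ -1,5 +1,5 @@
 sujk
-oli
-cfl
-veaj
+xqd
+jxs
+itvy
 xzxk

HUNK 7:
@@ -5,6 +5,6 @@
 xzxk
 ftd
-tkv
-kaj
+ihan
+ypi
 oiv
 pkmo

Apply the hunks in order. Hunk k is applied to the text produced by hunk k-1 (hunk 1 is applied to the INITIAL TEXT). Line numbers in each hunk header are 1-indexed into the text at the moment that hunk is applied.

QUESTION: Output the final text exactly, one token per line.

Hunk 1: at line 1 remove [adjc] add [lvwcf,pvq] -> 11 lines: sujk lvwcf pvq aur veaj xzxk ftd jrrqd kaj oiv pkmo
Hunk 2: at line 2 remove [pvq] add [kqbc] -> 11 lines: sujk lvwcf kqbc aur veaj xzxk ftd jrrqd kaj oiv pkmo
Hunk 3: at line 7 remove [jrrqd] add [tkv] -> 11 lines: sujk lvwcf kqbc aur veaj xzxk ftd tkv kaj oiv pkmo
Hunk 4: at line 2 remove [kqbc] add [ttt] -> 11 lines: sujk lvwcf ttt aur veaj xzxk ftd tkv kaj oiv pkmo
Hunk 5: at line 1 remove [lvwcf,ttt,aur] add [oli,cfl] -> 10 lines: sujk oli cfl veaj xzxk ftd tkv kaj oiv pkmo
Hunk 6: at line 1 remove [oli,cfl,veaj] add [xqd,jxs,itvy] -> 10 lines: sujk xqd jxs itvy xzxk ftd tkv kaj oiv pkmo
Hunk 7: at line 5 remove [tkv,kaj] add [ihan,ypi] -> 10 lines: sujk xqd jxs itvy xzxk ftd ihan ypi oiv pkmo

Answer: sujk
xqd
jxs
itvy
xzxk
ftd
ihan
ypi
oiv
pkmo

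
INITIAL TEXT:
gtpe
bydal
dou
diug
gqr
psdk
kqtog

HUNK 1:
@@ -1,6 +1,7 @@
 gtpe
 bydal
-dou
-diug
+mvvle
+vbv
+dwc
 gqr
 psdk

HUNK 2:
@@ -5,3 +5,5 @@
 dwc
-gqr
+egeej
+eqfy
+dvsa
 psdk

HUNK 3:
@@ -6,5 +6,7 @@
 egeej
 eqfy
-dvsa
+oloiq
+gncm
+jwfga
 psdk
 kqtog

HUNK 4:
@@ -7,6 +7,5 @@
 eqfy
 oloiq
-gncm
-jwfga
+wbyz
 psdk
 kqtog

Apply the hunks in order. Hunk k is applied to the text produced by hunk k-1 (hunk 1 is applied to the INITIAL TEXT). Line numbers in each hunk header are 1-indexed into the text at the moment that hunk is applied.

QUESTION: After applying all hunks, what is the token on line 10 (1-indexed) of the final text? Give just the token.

Hunk 1: at line 1 remove [dou,diug] add [mvvle,vbv,dwc] -> 8 lines: gtpe bydal mvvle vbv dwc gqr psdk kqtog
Hunk 2: at line 5 remove [gqr] add [egeej,eqfy,dvsa] -> 10 lines: gtpe bydal mvvle vbv dwc egeej eqfy dvsa psdk kqtog
Hunk 3: at line 6 remove [dvsa] add [oloiq,gncm,jwfga] -> 12 lines: gtpe bydal mvvle vbv dwc egeej eqfy oloiq gncm jwfga psdk kqtog
Hunk 4: at line 7 remove [gncm,jwfga] add [wbyz] -> 11 lines: gtpe bydal mvvle vbv dwc egeej eqfy oloiq wbyz psdk kqtog
Final line 10: psdk

Answer: psdk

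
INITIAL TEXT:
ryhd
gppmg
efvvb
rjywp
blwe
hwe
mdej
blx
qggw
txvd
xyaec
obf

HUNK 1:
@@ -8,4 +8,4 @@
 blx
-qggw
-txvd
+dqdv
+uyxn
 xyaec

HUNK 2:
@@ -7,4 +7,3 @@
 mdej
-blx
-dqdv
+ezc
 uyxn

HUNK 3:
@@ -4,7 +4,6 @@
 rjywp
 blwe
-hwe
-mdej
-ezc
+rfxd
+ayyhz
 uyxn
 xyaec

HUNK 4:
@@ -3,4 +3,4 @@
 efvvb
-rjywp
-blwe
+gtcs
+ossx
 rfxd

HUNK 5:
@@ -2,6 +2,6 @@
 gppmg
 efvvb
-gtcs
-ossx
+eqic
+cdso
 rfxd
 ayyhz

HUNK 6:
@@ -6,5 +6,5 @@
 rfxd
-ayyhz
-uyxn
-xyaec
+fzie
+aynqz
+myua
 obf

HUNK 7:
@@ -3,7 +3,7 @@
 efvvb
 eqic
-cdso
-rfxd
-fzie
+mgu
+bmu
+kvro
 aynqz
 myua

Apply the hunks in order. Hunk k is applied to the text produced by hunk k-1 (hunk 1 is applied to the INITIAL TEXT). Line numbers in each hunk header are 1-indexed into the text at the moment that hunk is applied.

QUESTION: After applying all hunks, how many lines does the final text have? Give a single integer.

Answer: 10

Derivation:
Hunk 1: at line 8 remove [qggw,txvd] add [dqdv,uyxn] -> 12 lines: ryhd gppmg efvvb rjywp blwe hwe mdej blx dqdv uyxn xyaec obf
Hunk 2: at line 7 remove [blx,dqdv] add [ezc] -> 11 lines: ryhd gppmg efvvb rjywp blwe hwe mdej ezc uyxn xyaec obf
Hunk 3: at line 4 remove [hwe,mdej,ezc] add [rfxd,ayyhz] -> 10 lines: ryhd gppmg efvvb rjywp blwe rfxd ayyhz uyxn xyaec obf
Hunk 4: at line 3 remove [rjywp,blwe] add [gtcs,ossx] -> 10 lines: ryhd gppmg efvvb gtcs ossx rfxd ayyhz uyxn xyaec obf
Hunk 5: at line 2 remove [gtcs,ossx] add [eqic,cdso] -> 10 lines: ryhd gppmg efvvb eqic cdso rfxd ayyhz uyxn xyaec obf
Hunk 6: at line 6 remove [ayyhz,uyxn,xyaec] add [fzie,aynqz,myua] -> 10 lines: ryhd gppmg efvvb eqic cdso rfxd fzie aynqz myua obf
Hunk 7: at line 3 remove [cdso,rfxd,fzie] add [mgu,bmu,kvro] -> 10 lines: ryhd gppmg efvvb eqic mgu bmu kvro aynqz myua obf
Final line count: 10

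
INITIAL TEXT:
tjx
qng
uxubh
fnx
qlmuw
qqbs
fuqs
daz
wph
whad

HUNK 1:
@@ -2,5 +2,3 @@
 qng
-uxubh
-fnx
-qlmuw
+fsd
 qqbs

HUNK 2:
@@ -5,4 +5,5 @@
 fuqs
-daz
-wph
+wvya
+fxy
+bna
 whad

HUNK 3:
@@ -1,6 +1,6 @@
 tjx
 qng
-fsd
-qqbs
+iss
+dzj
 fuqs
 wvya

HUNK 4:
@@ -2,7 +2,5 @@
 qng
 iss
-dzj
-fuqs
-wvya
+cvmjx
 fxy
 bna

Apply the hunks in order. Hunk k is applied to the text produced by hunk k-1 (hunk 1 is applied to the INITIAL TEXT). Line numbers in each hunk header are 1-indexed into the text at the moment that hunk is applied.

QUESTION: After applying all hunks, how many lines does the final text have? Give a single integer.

Answer: 7

Derivation:
Hunk 1: at line 2 remove [uxubh,fnx,qlmuw] add [fsd] -> 8 lines: tjx qng fsd qqbs fuqs daz wph whad
Hunk 2: at line 5 remove [daz,wph] add [wvya,fxy,bna] -> 9 lines: tjx qng fsd qqbs fuqs wvya fxy bna whad
Hunk 3: at line 1 remove [fsd,qqbs] add [iss,dzj] -> 9 lines: tjx qng iss dzj fuqs wvya fxy bna whad
Hunk 4: at line 2 remove [dzj,fuqs,wvya] add [cvmjx] -> 7 lines: tjx qng iss cvmjx fxy bna whad
Final line count: 7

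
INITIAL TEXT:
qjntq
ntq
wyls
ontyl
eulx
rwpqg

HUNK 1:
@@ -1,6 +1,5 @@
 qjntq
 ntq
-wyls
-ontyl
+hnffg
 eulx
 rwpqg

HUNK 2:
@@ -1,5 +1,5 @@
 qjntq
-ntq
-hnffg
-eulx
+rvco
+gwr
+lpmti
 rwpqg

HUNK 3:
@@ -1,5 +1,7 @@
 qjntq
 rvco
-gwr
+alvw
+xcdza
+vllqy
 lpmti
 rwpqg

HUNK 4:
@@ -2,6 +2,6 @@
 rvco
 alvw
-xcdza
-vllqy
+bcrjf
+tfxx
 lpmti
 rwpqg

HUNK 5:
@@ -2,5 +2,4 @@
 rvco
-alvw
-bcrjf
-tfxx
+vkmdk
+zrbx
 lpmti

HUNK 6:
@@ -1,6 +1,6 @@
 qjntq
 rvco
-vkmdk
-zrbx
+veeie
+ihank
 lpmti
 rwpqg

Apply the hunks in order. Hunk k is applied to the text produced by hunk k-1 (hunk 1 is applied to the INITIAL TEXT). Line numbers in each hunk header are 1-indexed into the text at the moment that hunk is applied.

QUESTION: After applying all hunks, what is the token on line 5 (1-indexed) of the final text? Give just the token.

Hunk 1: at line 1 remove [wyls,ontyl] add [hnffg] -> 5 lines: qjntq ntq hnffg eulx rwpqg
Hunk 2: at line 1 remove [ntq,hnffg,eulx] add [rvco,gwr,lpmti] -> 5 lines: qjntq rvco gwr lpmti rwpqg
Hunk 3: at line 1 remove [gwr] add [alvw,xcdza,vllqy] -> 7 lines: qjntq rvco alvw xcdza vllqy lpmti rwpqg
Hunk 4: at line 2 remove [xcdza,vllqy] add [bcrjf,tfxx] -> 7 lines: qjntq rvco alvw bcrjf tfxx lpmti rwpqg
Hunk 5: at line 2 remove [alvw,bcrjf,tfxx] add [vkmdk,zrbx] -> 6 lines: qjntq rvco vkmdk zrbx lpmti rwpqg
Hunk 6: at line 1 remove [vkmdk,zrbx] add [veeie,ihank] -> 6 lines: qjntq rvco veeie ihank lpmti rwpqg
Final line 5: lpmti

Answer: lpmti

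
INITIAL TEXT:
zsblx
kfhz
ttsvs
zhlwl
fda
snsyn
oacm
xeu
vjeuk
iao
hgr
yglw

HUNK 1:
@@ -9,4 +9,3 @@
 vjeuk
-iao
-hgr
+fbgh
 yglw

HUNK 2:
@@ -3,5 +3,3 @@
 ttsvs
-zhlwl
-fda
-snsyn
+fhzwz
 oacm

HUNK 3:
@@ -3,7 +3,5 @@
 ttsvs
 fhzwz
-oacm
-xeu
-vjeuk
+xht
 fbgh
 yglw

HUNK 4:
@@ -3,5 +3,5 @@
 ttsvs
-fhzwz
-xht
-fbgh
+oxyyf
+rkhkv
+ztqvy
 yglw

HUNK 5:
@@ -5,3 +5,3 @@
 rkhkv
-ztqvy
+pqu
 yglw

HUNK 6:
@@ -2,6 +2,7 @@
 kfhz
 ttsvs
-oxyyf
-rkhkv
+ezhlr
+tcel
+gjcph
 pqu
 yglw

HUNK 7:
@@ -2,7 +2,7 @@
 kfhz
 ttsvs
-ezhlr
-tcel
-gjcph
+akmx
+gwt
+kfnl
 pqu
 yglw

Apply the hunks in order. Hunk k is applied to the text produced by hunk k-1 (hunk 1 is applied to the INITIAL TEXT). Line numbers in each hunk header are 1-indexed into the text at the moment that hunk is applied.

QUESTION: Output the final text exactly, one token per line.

Hunk 1: at line 9 remove [iao,hgr] add [fbgh] -> 11 lines: zsblx kfhz ttsvs zhlwl fda snsyn oacm xeu vjeuk fbgh yglw
Hunk 2: at line 3 remove [zhlwl,fda,snsyn] add [fhzwz] -> 9 lines: zsblx kfhz ttsvs fhzwz oacm xeu vjeuk fbgh yglw
Hunk 3: at line 3 remove [oacm,xeu,vjeuk] add [xht] -> 7 lines: zsblx kfhz ttsvs fhzwz xht fbgh yglw
Hunk 4: at line 3 remove [fhzwz,xht,fbgh] add [oxyyf,rkhkv,ztqvy] -> 7 lines: zsblx kfhz ttsvs oxyyf rkhkv ztqvy yglw
Hunk 5: at line 5 remove [ztqvy] add [pqu] -> 7 lines: zsblx kfhz ttsvs oxyyf rkhkv pqu yglw
Hunk 6: at line 2 remove [oxyyf,rkhkv] add [ezhlr,tcel,gjcph] -> 8 lines: zsblx kfhz ttsvs ezhlr tcel gjcph pqu yglw
Hunk 7: at line 2 remove [ezhlr,tcel,gjcph] add [akmx,gwt,kfnl] -> 8 lines: zsblx kfhz ttsvs akmx gwt kfnl pqu yglw

Answer: zsblx
kfhz
ttsvs
akmx
gwt
kfnl
pqu
yglw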